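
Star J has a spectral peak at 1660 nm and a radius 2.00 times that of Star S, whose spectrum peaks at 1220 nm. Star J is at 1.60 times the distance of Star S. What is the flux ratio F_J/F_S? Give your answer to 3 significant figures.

Wien's law: T_J/T_S = λ_S/λ_J = 1220/1660 = 0.7349.
L_J/L_S = (R_J/R_S)²(T_J/T_S)⁴ = (2.00)²(0.7349)⁴ = 1.167.
F_J/F_S = (L_J/L_S)/(d_J/d_S)² = 1.167/(1.60)² = 0.4559.

0.456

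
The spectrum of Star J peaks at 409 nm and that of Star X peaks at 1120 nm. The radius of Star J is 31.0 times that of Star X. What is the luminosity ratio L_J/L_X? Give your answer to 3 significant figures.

Wien's law gives T ∝ 1/λ_max, so T_J/T_X = λ_X/λ_J = 1120/409 = 2.738.
Then L ∝ R²T⁴ gives L_J/L_X = (31.0)² × (2.738)⁴ = 961.0 × 56.23 = 5.404×10^4.

5.40×10^4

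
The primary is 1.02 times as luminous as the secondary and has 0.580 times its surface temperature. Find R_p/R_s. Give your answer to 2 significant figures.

L ∝ R²T⁴ gives R ∝ √L / T², so
R_p/R_s = √(1.02) / (0.580)² = 1.010 / 0.3364 = 3.002.

3.0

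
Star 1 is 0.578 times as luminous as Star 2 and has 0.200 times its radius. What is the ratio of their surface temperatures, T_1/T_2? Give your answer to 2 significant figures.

L ∝ R²T⁴ gives T ∝ (L/R²)^(1/4), so
T_1/T_2 = (0.578 / 0.200²)^(1/4) = (14.45)^(1/4) = 1.950.

1.9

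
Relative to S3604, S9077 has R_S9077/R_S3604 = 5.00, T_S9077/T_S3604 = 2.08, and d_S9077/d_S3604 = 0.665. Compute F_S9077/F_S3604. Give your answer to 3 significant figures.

1.06×10^3

L_S9077/L_S3604 = (R_S9077/R_S3604)²(T_S9077/T_S3604)⁴ = (5.00)² × (2.08)⁴ = 467.9.
F_S9077/F_S3604 = (L_S9077/L_S3604)/(d_S9077/d_S3604)² = 467.9 / (0.665)² = 1058.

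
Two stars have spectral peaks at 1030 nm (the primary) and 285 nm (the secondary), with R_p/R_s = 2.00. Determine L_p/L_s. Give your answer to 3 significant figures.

0.0234

Wien's law gives T ∝ 1/λ_max, so T_p/T_s = λ_s/λ_p = 285/1030 = 0.2767.
Then L ∝ R²T⁴ gives L_p/L_s = (2.00)² × (0.2767)⁴ = 4.000 × 0.005862 = 0.02345.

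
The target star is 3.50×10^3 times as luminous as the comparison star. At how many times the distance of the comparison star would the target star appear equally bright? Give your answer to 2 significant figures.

59

Equal flux requires L_t/d_t² = L_c/d_c², so d_t/d_c = √(L_t/L_c)
= √(3.50×10^3) = 59.16.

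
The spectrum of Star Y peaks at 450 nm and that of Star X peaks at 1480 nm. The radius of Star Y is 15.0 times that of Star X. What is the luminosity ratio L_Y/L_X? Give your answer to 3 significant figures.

Wien's law gives T ∝ 1/λ_max, so T_Y/T_X = λ_X/λ_Y = 1480/450 = 3.289.
Then L ∝ R²T⁴ gives L_Y/L_X = (15.0)² × (3.289)⁴ = 225.0 × 117.0 = 2.633×10^4.

2.63×10^4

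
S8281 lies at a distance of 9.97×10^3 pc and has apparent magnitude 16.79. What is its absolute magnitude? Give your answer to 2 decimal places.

1.80

M = m − 5 log₁₀(d/10 pc) = 16.79 − 5 log₁₀(9.97×10^3/10)
  = 16.79 − 5 × 2.999 = 16.79 − 14.99 = 1.80.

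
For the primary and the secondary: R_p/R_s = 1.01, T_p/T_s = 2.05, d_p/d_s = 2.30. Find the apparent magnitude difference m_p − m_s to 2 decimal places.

L_p/L_s = (1.01)²(2.05)⁴ = 18.02.
F_p/F_s = (L_p/L_s)/(d_p/d_s)² = 18.02/5.290 = 3.406.
m_p − m_s = −2.5 log₁₀(3.406) = -1.33.

-1.33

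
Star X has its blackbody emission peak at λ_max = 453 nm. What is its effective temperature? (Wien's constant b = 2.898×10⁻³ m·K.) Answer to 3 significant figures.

T = b/λ_max = 2.898×10⁻³ / (453×10⁻⁹) = 6397 K.

6.40×10^3 K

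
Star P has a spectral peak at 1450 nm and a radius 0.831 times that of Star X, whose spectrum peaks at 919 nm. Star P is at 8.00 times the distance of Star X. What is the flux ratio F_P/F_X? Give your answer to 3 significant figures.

Wien's law: T_P/T_X = λ_X/λ_P = 919/1450 = 0.6338.
L_P/L_X = (R_P/R_X)²(T_P/T_X)⁴ = (0.831)²(0.6338)⁴ = 0.1114.
F_P/F_X = (L_P/L_X)/(d_P/d_X)² = 0.1114/(8.00)² = 0.001741.

0.00174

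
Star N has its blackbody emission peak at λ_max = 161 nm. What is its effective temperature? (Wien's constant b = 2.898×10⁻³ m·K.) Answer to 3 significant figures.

1.80×10^4 K

T = b/λ_max = 2.898×10⁻³ / (161×10⁻⁹) = 1.800×10^4 K.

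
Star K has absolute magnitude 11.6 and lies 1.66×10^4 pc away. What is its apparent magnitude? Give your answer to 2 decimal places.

27.70

m = M + 5 log₁₀(d/10 pc) = 11.6 + 5 log₁₀(1.66×10^4/10)
  = 11.6 + 5 × 3.220 = 11.6 + 16.10 = 27.70.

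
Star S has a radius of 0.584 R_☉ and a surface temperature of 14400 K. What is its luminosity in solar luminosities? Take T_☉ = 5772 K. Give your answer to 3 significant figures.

L/L_☉ = (R/R_☉)² (T/T_☉)⁴ = (0.584)² × (14400/5772)⁴
       = 0.3411 × (2.495)⁴ = 0.3411 × 38.74 = 13.21.

13.2 solar luminosities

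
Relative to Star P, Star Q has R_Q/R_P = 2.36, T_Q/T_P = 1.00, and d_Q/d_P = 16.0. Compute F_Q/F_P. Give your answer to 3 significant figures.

0.0218

L_Q/L_P = (R_Q/R_P)²(T_Q/T_P)⁴ = (2.36)² × (1.00)⁴ = 5.570.
F_Q/F_P = (L_Q/L_P)/(d_Q/d_P)² = 5.570 / (16.0)² = 0.02176.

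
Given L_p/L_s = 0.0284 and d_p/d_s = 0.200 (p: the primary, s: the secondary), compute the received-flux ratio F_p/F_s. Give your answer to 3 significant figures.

0.710

F = L/(4πd²), so F_p/F_s = (L_p/L_s) / (d_p/d_s)²
= 0.0284 / (0.200)² = 0.0284 / 0.04000 = 0.7100.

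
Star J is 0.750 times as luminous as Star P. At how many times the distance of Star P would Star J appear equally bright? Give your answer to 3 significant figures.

Equal flux requires L_J/d_J² = L_P/d_P², so d_J/d_P = √(L_J/L_P)
= √(0.750) = 0.8660.

0.866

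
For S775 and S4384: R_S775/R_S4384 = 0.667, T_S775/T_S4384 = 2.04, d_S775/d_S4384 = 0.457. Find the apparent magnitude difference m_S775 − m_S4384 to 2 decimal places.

-3.92

L_S775/L_S4384 = (0.667)²(2.04)⁴ = 7.705.
F_S775/F_S4384 = (L_S775/L_S4384)/(d_S775/d_S4384)² = 7.705/0.2088 = 36.89.
m_S775 − m_S4384 = −2.5 log₁₀(36.89) = -3.92.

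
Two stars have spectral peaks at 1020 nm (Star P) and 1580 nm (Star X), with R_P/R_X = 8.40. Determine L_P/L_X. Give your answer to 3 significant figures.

406

Wien's law gives T ∝ 1/λ_max, so T_P/T_X = λ_X/λ_P = 1580/1020 = 1.549.
Then L ∝ R²T⁴ gives L_P/L_X = (8.40)² × (1.549)⁴ = 70.56 × 5.757 = 406.2.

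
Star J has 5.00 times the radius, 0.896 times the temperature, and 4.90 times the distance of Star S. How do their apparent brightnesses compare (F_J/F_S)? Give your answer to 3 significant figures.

L_J/L_S = (R_J/R_S)²(T_J/T_S)⁴ = (5.00)² × (0.896)⁴ = 16.11.
F_J/F_S = (L_J/L_S)/(d_J/d_S)² = 16.11 / (4.90)² = 0.6711.

0.671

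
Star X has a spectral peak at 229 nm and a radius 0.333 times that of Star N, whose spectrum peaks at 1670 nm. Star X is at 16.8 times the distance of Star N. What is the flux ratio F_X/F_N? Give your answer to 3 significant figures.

Wien's law: T_X/T_N = λ_N/λ_X = 1670/229 = 7.293.
L_X/L_N = (R_X/R_N)²(T_X/T_N)⁴ = (0.333)²(7.293)⁴ = 313.6.
F_X/F_N = (L_X/L_N)/(d_X/d_N)² = 313.6/(16.8)² = 1.111.

1.11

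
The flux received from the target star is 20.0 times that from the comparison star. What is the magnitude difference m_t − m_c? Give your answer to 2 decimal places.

-3.25

m_t − m_c = −2.5 log₁₀(F_t/F_c) = −2.5 log₁₀(20.0) = −2.5 × (1.301) = -3.253.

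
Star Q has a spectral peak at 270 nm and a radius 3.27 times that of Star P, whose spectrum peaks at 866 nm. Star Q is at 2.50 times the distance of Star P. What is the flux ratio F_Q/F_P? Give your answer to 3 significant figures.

Wien's law: T_Q/T_P = λ_P/λ_Q = 866/270 = 3.207.
L_Q/L_P = (R_Q/R_P)²(T_Q/T_P)⁴ = (3.27)²(3.207)⁴ = 1132.
F_Q/F_P = (L_Q/L_P)/(d_Q/d_P)² = 1132/(2.50)² = 181.1.

181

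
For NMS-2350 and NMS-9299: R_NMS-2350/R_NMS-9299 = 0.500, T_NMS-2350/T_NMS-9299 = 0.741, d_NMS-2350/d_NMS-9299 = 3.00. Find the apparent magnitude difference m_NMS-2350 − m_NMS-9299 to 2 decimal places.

5.19

L_NMS-2350/L_NMS-9299 = (0.500)²(0.741)⁴ = 0.07537.
F_NMS-2350/F_NMS-9299 = (L_NMS-2350/L_NMS-9299)/(d_NMS-2350/d_NMS-9299)² = 0.07537/9.000 = 0.008375.
m_NMS-2350 − m_NMS-9299 = −2.5 log₁₀(0.008375) = 5.19.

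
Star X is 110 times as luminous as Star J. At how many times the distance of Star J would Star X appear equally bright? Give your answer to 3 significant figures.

Equal flux requires L_X/d_X² = L_J/d_J², so d_X/d_J = √(L_X/L_J)
= √(110) = 10.49.

10.5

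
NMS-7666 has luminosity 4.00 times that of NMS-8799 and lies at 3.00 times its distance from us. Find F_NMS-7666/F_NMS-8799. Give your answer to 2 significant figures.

0.44

F = L/(4πd²), so F_NMS-7666/F_NMS-8799 = (L_NMS-7666/L_NMS-8799) / (d_NMS-7666/d_NMS-8799)²
= 4.00 / (3.00)² = 4.00 / 9.000 = 0.4444.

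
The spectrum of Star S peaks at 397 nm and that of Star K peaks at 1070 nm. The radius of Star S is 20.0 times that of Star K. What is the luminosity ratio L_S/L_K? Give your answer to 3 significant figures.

Wien's law gives T ∝ 1/λ_max, so T_S/T_K = λ_K/λ_S = 1070/397 = 2.695.
Then L ∝ R²T⁴ gives L_S/L_K = (20.0)² × (2.695)⁴ = 400.0 × 52.77 = 2.111×10^4.

2.11×10^4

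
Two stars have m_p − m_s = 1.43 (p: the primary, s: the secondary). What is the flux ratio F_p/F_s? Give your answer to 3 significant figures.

F_p/F_s = 10^(−(m_p − m_s)/2.5) = 10^(-1.43/2.5) = 10^-0.572 = 0.2679.

0.268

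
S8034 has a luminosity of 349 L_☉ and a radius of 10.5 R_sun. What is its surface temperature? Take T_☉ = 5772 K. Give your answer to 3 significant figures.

7.70×10^3 K

T/T_☉ = (L/L_☉)^(1/4) / (R/R_☉)^(1/2)
T = 5772 × (349)^(1/4) / √(10.5) = 5772 × 4.322 / 3.240 = 7699 K.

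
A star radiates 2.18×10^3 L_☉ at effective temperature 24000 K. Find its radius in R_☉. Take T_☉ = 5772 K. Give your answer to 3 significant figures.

2.70 R_☉

R/R_☉ = √(L/L_☉) / (T/T_☉)² = √(2.18×10^3) / (4.158)²
       = 46.69 / 17.29 = 2.701.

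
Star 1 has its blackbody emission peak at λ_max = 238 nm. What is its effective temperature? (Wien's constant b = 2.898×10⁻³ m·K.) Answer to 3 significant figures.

1.22×10^4 K

T = b/λ_max = 2.898×10⁻³ / (238×10⁻⁹) = 1.218×10^4 K.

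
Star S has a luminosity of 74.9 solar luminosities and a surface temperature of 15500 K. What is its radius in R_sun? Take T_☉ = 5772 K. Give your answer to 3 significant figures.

1.20 R_sun

R/R_☉ = √(L/L_☉) / (T/T_☉)² = √(74.9) / (2.685)²
       = 8.654 / 7.211 = 1.200.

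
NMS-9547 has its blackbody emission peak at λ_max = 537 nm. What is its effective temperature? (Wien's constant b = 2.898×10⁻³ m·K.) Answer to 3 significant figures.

5.40×10^3 K

T = b/λ_max = 2.898×10⁻³ / (537×10⁻⁹) = 5397 K.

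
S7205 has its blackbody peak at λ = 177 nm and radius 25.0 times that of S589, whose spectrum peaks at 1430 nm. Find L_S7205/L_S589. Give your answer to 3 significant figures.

2.66×10^6

Wien's law gives T ∝ 1/λ_max, so T_S7205/T_S589 = λ_S589/λ_S7205 = 1430/177 = 8.079.
Then L ∝ R²T⁴ gives L_S7205/L_S589 = (25.0)² × (8.079)⁴ = 625.0 × 4260 = 2.663×10^6.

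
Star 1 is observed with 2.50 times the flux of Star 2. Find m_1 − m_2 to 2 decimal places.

m_1 − m_2 = −2.5 log₁₀(F_1/F_2) = −2.5 log₁₀(2.50) = −2.5 × (0.398) = -0.995.

-0.99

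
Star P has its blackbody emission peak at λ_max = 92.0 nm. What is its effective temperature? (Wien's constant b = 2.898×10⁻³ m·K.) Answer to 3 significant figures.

T = b/λ_max = 2.898×10⁻³ / (92.0×10⁻⁹) = 3.150×10^4 K.

3.15×10^4 K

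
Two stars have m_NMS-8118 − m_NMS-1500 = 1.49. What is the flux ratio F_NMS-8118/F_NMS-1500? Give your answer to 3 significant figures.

F_NMS-8118/F_NMS-1500 = 10^(−(m_NMS-8118 − m_NMS-1500)/2.5) = 10^(-1.49/2.5) = 10^-0.596 = 0.2535.

0.254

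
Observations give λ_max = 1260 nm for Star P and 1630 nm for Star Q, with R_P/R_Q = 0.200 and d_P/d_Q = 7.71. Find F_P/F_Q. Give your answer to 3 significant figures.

Wien's law: T_P/T_Q = λ_Q/λ_P = 1630/1260 = 1.294.
L_P/L_Q = (R_P/R_Q)²(T_P/T_Q)⁴ = (0.200)²(1.294)⁴ = 0.1120.
F_P/F_Q = (L_P/L_Q)/(d_P/d_Q)² = 0.1120/(7.71)² = 0.001885.

0.00188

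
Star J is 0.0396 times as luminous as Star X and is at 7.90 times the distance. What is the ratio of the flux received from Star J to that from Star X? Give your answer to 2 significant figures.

6.3×10^-4

F = L/(4πd²), so F_J/F_X = (L_J/L_X) / (d_J/d_X)²
= 0.0396 / (7.90)² = 0.0396 / 62.41 = 6.345×10^-4.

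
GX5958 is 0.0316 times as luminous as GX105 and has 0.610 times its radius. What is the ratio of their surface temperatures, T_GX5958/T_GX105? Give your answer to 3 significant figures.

L ∝ R²T⁴ gives T ∝ (L/R²)^(1/4), so
T_GX5958/T_GX105 = (0.0316 / 0.610²)^(1/4) = (0.08492)^(1/4) = 0.5398.

0.540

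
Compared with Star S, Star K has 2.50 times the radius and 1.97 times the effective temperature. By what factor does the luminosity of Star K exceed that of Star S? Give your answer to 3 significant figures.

From the Stefan–Boltzmann law, L ∝ R²T⁴, so
L_K/L_S = (R_K/R_S)² (T_K/T_S)⁴ = (2.50)² × (1.97)⁴ = 6.250 × 15.06 = 94.13.

94.1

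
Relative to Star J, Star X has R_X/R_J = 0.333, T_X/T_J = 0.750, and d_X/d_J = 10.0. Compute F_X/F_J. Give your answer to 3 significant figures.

3.51×10^-4

L_X/L_J = (R_X/R_J)²(T_X/T_J)⁴ = (0.333)² × (0.750)⁴ = 0.03509.
F_X/F_J = (L_X/L_J)/(d_X/d_J)² = 0.03509 / (10.0)² = 3.509×10^-4.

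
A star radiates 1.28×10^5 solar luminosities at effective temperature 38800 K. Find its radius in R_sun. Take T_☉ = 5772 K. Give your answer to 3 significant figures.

7.92 R_sun

R/R_☉ = √(L/L_☉) / (T/T_☉)² = √(1.28×10^5) / (6.722)²
       = 357.8 / 45.19 = 7.918.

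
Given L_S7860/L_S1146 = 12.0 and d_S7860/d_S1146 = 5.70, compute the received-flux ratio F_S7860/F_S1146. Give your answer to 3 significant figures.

0.369

F = L/(4πd²), so F_S7860/F_S1146 = (L_S7860/L_S1146) / (d_S7860/d_S1146)²
= 12.0 / (5.70)² = 12.0 / 32.49 = 0.3693.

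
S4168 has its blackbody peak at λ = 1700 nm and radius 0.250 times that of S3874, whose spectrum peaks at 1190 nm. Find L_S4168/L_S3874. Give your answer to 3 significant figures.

Wien's law gives T ∝ 1/λ_max, so T_S4168/T_S3874 = λ_S3874/λ_S4168 = 1190/1700 = 0.7000.
Then L ∝ R²T⁴ gives L_S4168/L_S3874 = (0.250)² × (0.7000)⁴ = 0.06250 × 0.2401 = 0.01501.

0.0150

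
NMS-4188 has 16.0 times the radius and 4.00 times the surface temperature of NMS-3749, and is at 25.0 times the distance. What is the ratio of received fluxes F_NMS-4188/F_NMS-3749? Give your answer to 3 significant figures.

L_NMS-4188/L_NMS-3749 = (R_NMS-4188/R_NMS-3749)²(T_NMS-4188/T_NMS-3749)⁴ = (16.0)² × (4.00)⁴ = 6.554×10^4.
F_NMS-4188/F_NMS-3749 = (L_NMS-4188/L_NMS-3749)/(d_NMS-4188/d_NMS-3749)² = 6.554×10^4 / (25.0)² = 104.9.

105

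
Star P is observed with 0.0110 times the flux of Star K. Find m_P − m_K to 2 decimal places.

m_P − m_K = −2.5 log₁₀(F_P/F_K) = −2.5 log₁₀(0.0110) = −2.5 × (-1.959) = 4.897.

4.90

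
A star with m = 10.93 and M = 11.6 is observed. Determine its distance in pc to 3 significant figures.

m − M = 5 log₁₀(d/10 pc)
10.93 − (11.6) = -0.67 = 5 log₁₀(d/10)
d = 10 × 10^(-0.67/5) = 10 × 10^-0.134 = 7.345 pc.

7.35 pc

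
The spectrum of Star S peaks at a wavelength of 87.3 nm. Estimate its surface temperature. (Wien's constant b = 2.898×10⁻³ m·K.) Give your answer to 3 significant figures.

T = b/λ_max = 2.898×10⁻³ / (87.3×10⁻⁹) = 3.320×10^4 K.

3.32×10^4 K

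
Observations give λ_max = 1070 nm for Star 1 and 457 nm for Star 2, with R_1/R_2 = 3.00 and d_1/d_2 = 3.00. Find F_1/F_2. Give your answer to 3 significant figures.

0.0333

Wien's law: T_1/T_2 = λ_2/λ_1 = 457/1070 = 0.4271.
L_1/L_2 = (R_1/R_2)²(T_1/T_2)⁴ = (3.00)²(0.4271)⁴ = 0.2995.
F_1/F_2 = (L_1/L_2)/(d_1/d_2)² = 0.2995/(3.00)² = 0.03328.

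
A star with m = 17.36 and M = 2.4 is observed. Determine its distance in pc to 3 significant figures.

m − M = 5 log₁₀(d/10 pc)
17.36 − (2.4) = 14.96 = 5 log₁₀(d/10)
d = 10 × 10^(14.96/5) = 10 × 10^2.992 = 9817 pc.

9.82×10^3 pc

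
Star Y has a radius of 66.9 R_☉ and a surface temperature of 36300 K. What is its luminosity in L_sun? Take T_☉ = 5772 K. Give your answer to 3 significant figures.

L/L_☉ = (R/R_☉)² (T/T_☉)⁴ = (66.9)² × (36300/5772)⁴
       = 4476 × (6.289)⁴ = 4476 × 1564 = 7.001×10^6.

7.00×10^6 L_sun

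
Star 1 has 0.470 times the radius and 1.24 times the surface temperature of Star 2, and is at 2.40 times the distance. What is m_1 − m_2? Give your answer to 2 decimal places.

2.61

L_1/L_2 = (0.470)²(1.24)⁴ = 0.5223.
F_1/F_2 = (L_1/L_2)/(d_1/d_2)² = 0.5223/5.760 = 0.09067.
m_1 − m_2 = −2.5 log₁₀(0.09067) = 2.61.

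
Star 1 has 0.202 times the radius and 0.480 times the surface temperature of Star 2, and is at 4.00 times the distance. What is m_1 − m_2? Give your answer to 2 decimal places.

L_1/L_2 = (0.202)²(0.480)⁴ = 0.002166.
F_1/F_2 = (L_1/L_2)/(d_1/d_2)² = 0.002166/16.00 = 1.354×10^-4.
m_1 − m_2 = −2.5 log₁₀(1.354×10^-4) = 9.67.

9.67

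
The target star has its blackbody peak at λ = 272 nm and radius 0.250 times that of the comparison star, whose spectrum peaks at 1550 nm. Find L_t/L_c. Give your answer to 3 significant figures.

Wien's law gives T ∝ 1/λ_max, so T_t/T_c = λ_c/λ_t = 1550/272 = 5.699.
Then L ∝ R²T⁴ gives L_t/L_c = (0.250)² × (5.699)⁴ = 0.06250 × 1055 = 65.91.

65.9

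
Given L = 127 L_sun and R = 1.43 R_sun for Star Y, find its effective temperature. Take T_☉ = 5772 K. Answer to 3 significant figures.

T/T_☉ = (L/L_☉)^(1/4) / (R/R_☉)^(1/2)
T = 5772 × (127)^(1/4) / √(1.43) = 5772 × 3.357 / 1.196 = 1.620×10^4 K.

1.62×10^4 K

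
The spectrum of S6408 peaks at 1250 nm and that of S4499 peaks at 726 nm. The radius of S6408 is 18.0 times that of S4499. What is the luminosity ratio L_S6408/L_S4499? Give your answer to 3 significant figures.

36.9

Wien's law gives T ∝ 1/λ_max, so T_S6408/T_S4499 = λ_S4499/λ_S6408 = 726/1250 = 0.5808.
Then L ∝ R²T⁴ gives L_S6408/L_S4499 = (18.0)² × (0.5808)⁴ = 324.0 × 0.1138 = 36.87.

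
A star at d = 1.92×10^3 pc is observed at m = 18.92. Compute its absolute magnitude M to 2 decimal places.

7.50

M = m − 5 log₁₀(d/10 pc) = 18.92 − 5 log₁₀(1.92×10^3/10)
  = 18.92 − 5 × 2.283 = 18.92 − 11.42 = 7.50.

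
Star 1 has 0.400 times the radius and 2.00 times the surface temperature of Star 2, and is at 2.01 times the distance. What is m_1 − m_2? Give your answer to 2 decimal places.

0.50

L_1/L_2 = (0.400)²(2.00)⁴ = 2.560.
F_1/F_2 = (L_1/L_2)/(d_1/d_2)² = 2.560/4.040 = 0.6336.
m_1 − m_2 = −2.5 log₁₀(0.6336) = 0.50.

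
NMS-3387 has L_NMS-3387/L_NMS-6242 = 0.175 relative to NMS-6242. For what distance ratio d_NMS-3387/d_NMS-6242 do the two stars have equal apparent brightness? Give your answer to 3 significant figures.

0.418

Equal flux requires L_NMS-3387/d_NMS-3387² = L_NMS-6242/d_NMS-6242², so d_NMS-3387/d_NMS-6242 = √(L_NMS-3387/L_NMS-6242)
= √(0.175) = 0.4183.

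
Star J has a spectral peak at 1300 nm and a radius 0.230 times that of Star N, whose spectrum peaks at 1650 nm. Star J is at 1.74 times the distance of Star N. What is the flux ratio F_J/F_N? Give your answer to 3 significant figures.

Wien's law: T_J/T_N = λ_N/λ_J = 1650/1300 = 1.269.
L_J/L_N = (R_J/R_N)²(T_J/T_N)⁴ = (0.230)²(1.269)⁴ = 0.1373.
F_J/F_N = (L_J/L_N)/(d_J/d_N)² = 0.1373/(1.74)² = 0.04534.

0.0453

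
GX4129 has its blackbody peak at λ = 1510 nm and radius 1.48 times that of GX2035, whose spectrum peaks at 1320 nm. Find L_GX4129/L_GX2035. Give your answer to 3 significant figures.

1.28

Wien's law gives T ∝ 1/λ_max, so T_GX4129/T_GX2035 = λ_GX2035/λ_GX4129 = 1320/1510 = 0.8742.
Then L ∝ R²T⁴ gives L_GX4129/L_GX2035 = (1.48)² × (0.8742)⁴ = 2.190 × 0.5840 = 1.279.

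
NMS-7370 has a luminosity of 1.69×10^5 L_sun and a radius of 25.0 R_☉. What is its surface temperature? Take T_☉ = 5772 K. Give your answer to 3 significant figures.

2.34×10^4 K

T/T_☉ = (L/L_☉)^(1/4) / (R/R_☉)^(1/2)
T = 5772 × (1.69×10^5)^(1/4) / √(25.0) = 5772 × 20.28 / 5.000 = 2.341×10^4 K.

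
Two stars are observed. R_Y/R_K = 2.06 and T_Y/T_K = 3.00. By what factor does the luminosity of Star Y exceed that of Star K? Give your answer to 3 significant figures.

344

From the Stefan–Boltzmann law, L ∝ R²T⁴, so
L_Y/L_K = (R_Y/R_K)² (T_Y/T_K)⁴ = (2.06)² × (3.00)⁴ = 4.244 × 81.00 = 343.7.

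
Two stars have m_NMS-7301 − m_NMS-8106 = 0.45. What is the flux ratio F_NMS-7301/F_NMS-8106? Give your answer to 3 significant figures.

F_NMS-7301/F_NMS-8106 = 10^(−(m_NMS-7301 − m_NMS-8106)/2.5) = 10^(-0.45/2.5) = 10^-0.180 = 0.6607.

0.661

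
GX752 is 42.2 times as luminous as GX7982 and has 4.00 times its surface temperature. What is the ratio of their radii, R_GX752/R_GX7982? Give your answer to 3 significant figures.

0.406

L ∝ R²T⁴ gives R ∝ √L / T², so
R_GX752/R_GX7982 = √(42.2) / (4.00)² = 6.496 / 16.00 = 0.4060.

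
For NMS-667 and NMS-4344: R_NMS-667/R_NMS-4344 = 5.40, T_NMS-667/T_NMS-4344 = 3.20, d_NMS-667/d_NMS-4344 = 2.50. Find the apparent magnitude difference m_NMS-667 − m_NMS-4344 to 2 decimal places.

-6.72

L_NMS-667/L_NMS-4344 = (5.40)²(3.20)⁴ = 3058.
F_NMS-667/F_NMS-4344 = (L_NMS-667/L_NMS-4344)/(d_NMS-667/d_NMS-4344)² = 3058/6.250 = 489.2.
m_NMS-667 − m_NMS-4344 = −2.5 log₁₀(489.2) = -6.72.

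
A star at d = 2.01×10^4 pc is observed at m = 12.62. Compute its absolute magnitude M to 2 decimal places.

-3.90

M = m − 5 log₁₀(d/10 pc) = 12.62 − 5 log₁₀(2.01×10^4/10)
  = 12.62 − 5 × 3.303 = 12.62 − 16.52 = -3.90.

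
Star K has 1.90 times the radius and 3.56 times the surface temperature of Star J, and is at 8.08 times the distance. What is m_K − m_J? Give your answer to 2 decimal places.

-2.37

L_K/L_J = (1.90)²(3.56)⁴ = 579.8.
F_K/F_J = (L_K/L_J)/(d_K/d_J)² = 579.8/65.29 = 8.881.
m_K − m_J = −2.5 log₁₀(8.881) = -2.37.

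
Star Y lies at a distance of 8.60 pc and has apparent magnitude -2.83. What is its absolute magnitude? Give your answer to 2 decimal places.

-2.50

M = m − 5 log₁₀(d/10 pc) = -2.83 − 5 log₁₀(8.60/10)
  = -2.83 − 5 × -0.066 = -2.83 − -0.33 = -2.50.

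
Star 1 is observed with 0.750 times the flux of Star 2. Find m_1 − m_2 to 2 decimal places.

m_1 − m_2 = −2.5 log₁₀(F_1/F_2) = −2.5 log₁₀(0.750) = −2.5 × (-0.125) = 0.312.

0.31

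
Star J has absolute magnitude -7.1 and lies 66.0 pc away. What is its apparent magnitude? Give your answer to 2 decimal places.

-3.00

m = M + 5 log₁₀(d/10 pc) = -7.1 + 5 log₁₀(66.0/10)
  = -7.1 + 5 × 0.820 = -7.1 + 4.10 = -3.00.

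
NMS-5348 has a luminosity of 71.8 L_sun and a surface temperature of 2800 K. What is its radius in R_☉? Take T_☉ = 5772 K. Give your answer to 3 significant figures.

R/R_☉ = √(L/L_☉) / (T/T_☉)² = √(71.8) / (0.4851)²
       = 8.473 / 0.2353 = 36.01.

36.0 R_☉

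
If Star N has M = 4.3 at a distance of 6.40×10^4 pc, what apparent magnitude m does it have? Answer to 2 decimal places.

23.33

m = M + 5 log₁₀(d/10 pc) = 4.3 + 5 log₁₀(6.40×10^4/10)
  = 4.3 + 5 × 3.806 = 4.3 + 19.03 = 23.33.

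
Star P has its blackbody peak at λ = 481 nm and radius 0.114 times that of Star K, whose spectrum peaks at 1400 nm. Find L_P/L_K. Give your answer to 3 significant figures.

0.933

Wien's law gives T ∝ 1/λ_max, so T_P/T_K = λ_K/λ_P = 1400/481 = 2.911.
Then L ∝ R²T⁴ gives L_P/L_K = (0.114)² × (2.911)⁴ = 0.01300 × 71.77 = 0.9327.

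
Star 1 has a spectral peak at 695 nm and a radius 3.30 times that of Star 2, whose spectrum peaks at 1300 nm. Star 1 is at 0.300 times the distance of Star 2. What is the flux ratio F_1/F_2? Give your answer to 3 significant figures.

Wien's law: T_1/T_2 = λ_2/λ_1 = 1300/695 = 1.871.
L_1/L_2 = (R_1/R_2)²(T_1/T_2)⁴ = (3.30)²(1.871)⁴ = 133.3.
F_1/F_2 = (L_1/L_2)/(d_1/d_2)² = 133.3/(0.300)² = 1481.

1.48×10^3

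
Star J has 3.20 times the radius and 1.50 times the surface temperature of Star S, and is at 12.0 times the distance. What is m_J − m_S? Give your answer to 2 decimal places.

1.11

L_J/L_S = (3.20)²(1.50)⁴ = 51.84.
F_J/F_S = (L_J/L_S)/(d_J/d_S)² = 51.84/144.0 = 0.3600.
m_J − m_S = −2.5 log₁₀(0.3600) = 1.11.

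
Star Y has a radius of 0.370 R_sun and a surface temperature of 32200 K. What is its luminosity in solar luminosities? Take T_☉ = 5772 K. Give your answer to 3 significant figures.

L/L_☉ = (R/R_☉)² (T/T_☉)⁴ = (0.370)² × (32200/5772)⁴
       = 0.1369 × (5.579)⁴ = 0.1369 × 968.5 = 132.6.

133 solar luminosities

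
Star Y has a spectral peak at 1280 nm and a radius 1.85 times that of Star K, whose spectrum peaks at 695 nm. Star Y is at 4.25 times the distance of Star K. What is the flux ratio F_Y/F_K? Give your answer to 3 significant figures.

Wien's law: T_Y/T_K = λ_K/λ_Y = 695/1280 = 0.5430.
L_Y/L_K = (R_Y/R_K)²(T_Y/T_K)⁴ = (1.85)²(0.5430)⁴ = 0.2975.
F_Y/F_K = (L_Y/L_K)/(d_Y/d_K)² = 0.2975/(4.25)² = 0.01647.

0.0165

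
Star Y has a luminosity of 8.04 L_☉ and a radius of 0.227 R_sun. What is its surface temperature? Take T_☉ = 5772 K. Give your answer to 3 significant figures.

T/T_☉ = (L/L_☉)^(1/4) / (R/R_☉)^(1/2)
T = 5772 × (8.04)^(1/4) / √(0.227) = 5772 × 1.684 / 0.4764 = 2.040×10^4 K.

2.04×10^4 K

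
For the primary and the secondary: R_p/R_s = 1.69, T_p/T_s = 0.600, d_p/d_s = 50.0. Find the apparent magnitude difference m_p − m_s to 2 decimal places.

9.57

L_p/L_s = (1.69)²(0.600)⁴ = 0.3702.
F_p/F_s = (L_p/L_s)/(d_p/d_s)² = 0.3702/2500 = 1.481×10^-4.
m_p − m_s = −2.5 log₁₀(1.481×10^-4) = 9.57.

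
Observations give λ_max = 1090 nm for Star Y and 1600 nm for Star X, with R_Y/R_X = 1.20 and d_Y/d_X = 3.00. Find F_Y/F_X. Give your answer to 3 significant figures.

0.743

Wien's law: T_Y/T_X = λ_X/λ_Y = 1600/1090 = 1.468.
L_Y/L_X = (R_Y/R_X)²(T_Y/T_X)⁴ = (1.20)²(1.468)⁴ = 6.686.
F_Y/F_X = (L_Y/L_X)/(d_Y/d_X)² = 6.686/(3.00)² = 0.7428.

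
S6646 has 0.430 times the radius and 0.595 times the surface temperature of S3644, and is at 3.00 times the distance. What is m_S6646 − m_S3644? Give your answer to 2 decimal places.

L_S6646/L_S3644 = (0.430)²(0.595)⁴ = 0.02317.
F_S6646/F_S3644 = (L_S6646/L_S3644)/(d_S6646/d_S3644)² = 0.02317/9.000 = 0.002575.
m_S6646 − m_S3644 = −2.5 log₁₀(0.002575) = 6.47.

6.47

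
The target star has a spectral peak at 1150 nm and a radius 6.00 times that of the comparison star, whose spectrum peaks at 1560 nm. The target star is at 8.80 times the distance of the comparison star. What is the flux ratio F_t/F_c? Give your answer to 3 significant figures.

1.57

Wien's law: T_t/T_c = λ_c/λ_t = 1560/1150 = 1.357.
L_t/L_c = (R_t/R_c)²(T_t/T_c)⁴ = (6.00)²(1.357)⁴ = 121.9.
F_t/F_c = (L_t/L_c)/(d_t/d_c)² = 121.9/(8.80)² = 1.574.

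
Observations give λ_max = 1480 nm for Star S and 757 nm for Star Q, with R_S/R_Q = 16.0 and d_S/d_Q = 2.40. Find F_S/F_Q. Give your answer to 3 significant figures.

Wien's law: T_S/T_Q = λ_Q/λ_S = 757/1480 = 0.5115.
L_S/L_Q = (R_S/R_Q)²(T_S/T_Q)⁴ = (16.0)²(0.5115)⁴ = 17.52.
F_S/F_Q = (L_S/L_Q)/(d_S/d_Q)² = 17.52/(2.40)² = 3.042.

3.04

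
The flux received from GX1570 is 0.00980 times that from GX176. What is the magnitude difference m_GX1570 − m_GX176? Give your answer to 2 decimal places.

5.02

m_GX1570 − m_GX176 = −2.5 log₁₀(F_GX1570/F_GX176) = −2.5 log₁₀(0.00980) = −2.5 × (-2.009) = 5.022.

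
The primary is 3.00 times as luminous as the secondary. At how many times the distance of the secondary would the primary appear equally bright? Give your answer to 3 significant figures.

1.73

Equal flux requires L_p/d_p² = L_s/d_s², so d_p/d_s = √(L_p/L_s)
= √(3.00) = 1.732.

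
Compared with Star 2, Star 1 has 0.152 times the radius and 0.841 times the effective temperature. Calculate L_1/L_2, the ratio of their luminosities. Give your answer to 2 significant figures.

0.012

From the Stefan–Boltzmann law, L ∝ R²T⁴, so
L_1/L_2 = (R_1/R_2)² (T_1/T_2)⁴ = (0.152)² × (0.841)⁴ = 0.02310 × 0.5002 = 0.01156.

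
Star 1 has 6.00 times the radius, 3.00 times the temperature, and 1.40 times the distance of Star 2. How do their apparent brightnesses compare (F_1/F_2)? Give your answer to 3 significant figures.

L_1/L_2 = (R_1/R_2)²(T_1/T_2)⁴ = (6.00)² × (3.00)⁴ = 2916.
F_1/F_2 = (L_1/L_2)/(d_1/d_2)² = 2916 / (1.40)² = 1488.

1.49×10^3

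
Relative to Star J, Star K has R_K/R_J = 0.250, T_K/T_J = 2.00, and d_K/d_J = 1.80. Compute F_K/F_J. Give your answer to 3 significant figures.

0.309

L_K/L_J = (R_K/R_J)²(T_K/T_J)⁴ = (0.250)² × (2.00)⁴ = 1.000.
F_K/F_J = (L_K/L_J)/(d_K/d_J)² = 1.000 / (1.80)² = 0.3086.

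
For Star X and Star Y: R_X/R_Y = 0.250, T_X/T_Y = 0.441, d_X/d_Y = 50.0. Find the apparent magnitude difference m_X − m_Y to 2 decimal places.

15.06

L_X/L_Y = (0.250)²(0.441)⁴ = 0.002364.
F_X/F_Y = (L_X/L_Y)/(d_X/d_Y)² = 0.002364/2500 = 9.456×10^-7.
m_X − m_Y = −2.5 log₁₀(9.456×10^-7) = 15.06.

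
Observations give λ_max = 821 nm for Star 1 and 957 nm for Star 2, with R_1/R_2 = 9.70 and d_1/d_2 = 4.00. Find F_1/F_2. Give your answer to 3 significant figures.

10.9

Wien's law: T_1/T_2 = λ_2/λ_1 = 957/821 = 1.166.
L_1/L_2 = (R_1/R_2)²(T_1/T_2)⁴ = (9.70)²(1.166)⁴ = 173.7.
F_1/F_2 = (L_1/L_2)/(d_1/d_2)² = 173.7/(4.00)² = 10.86.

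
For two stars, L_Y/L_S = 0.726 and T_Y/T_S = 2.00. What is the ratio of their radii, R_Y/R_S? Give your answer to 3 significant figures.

0.213

L ∝ R²T⁴ gives R ∝ √L / T², so
R_Y/R_S = √(0.726) / (2.00)² = 0.8521 / 4.000 = 0.2130.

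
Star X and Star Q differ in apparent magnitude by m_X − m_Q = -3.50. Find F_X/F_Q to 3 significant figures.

25.1

F_X/F_Q = 10^(−(m_X − m_Q)/2.5) = 10^(3.50/2.5) = 10^1.400 = 25.12.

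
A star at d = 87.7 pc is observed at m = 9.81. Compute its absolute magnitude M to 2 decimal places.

M = m − 5 log₁₀(d/10 pc) = 9.81 − 5 log₁₀(87.7/10)
  = 9.81 − 5 × 0.943 = 9.81 − 4.71 = 5.10.

5.10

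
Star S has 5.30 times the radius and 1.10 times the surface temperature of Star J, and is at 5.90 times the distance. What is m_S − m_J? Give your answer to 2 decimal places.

L_S/L_J = (5.30)²(1.10)⁴ = 41.13.
F_S/F_J = (L_S/L_J)/(d_S/d_J)² = 41.13/34.81 = 1.181.
m_S − m_J = −2.5 log₁₀(1.181) = -0.18.

-0.18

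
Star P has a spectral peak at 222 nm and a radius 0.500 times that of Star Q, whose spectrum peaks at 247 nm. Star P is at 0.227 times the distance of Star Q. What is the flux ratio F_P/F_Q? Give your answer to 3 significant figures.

7.43

Wien's law: T_P/T_Q = λ_Q/λ_P = 247/222 = 1.113.
L_P/L_Q = (R_P/R_Q)²(T_P/T_Q)⁴ = (0.500)²(1.113)⁴ = 0.3831.
F_P/F_Q = (L_P/L_Q)/(d_P/d_Q)² = 0.3831/(0.227)² = 7.435.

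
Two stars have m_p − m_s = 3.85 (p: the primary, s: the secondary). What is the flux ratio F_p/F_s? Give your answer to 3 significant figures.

F_p/F_s = 10^(−(m_p − m_s)/2.5) = 10^(-3.85/2.5) = 10^-1.540 = 0.02884.

0.0288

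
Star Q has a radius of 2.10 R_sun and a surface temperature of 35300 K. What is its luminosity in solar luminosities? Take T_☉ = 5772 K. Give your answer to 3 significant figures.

6.17×10^3 solar luminosities

L/L_☉ = (R/R_☉)² (T/T_☉)⁴ = (2.10)² × (35300/5772)⁴
       = 4.410 × (6.116)⁴ = 4.410 × 1399 = 6169.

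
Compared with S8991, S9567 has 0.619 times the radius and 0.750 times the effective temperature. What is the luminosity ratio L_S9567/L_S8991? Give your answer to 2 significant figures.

0.12

From the Stefan–Boltzmann law, L ∝ R²T⁴, so
L_S9567/L_S8991 = (R_S9567/R_S8991)² (T_S9567/T_S8991)⁴ = (0.619)² × (0.750)⁴ = 0.3832 × 0.3164 = 0.1212.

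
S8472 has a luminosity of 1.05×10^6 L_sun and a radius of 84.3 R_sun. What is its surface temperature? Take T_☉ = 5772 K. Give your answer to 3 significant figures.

T/T_☉ = (L/L_☉)^(1/4) / (R/R_☉)^(1/2)
T = 5772 × (1.05×10^6)^(1/4) / √(84.3) = 5772 × 32.01 / 9.182 = 2.012×10^4 K.

2.01×10^4 K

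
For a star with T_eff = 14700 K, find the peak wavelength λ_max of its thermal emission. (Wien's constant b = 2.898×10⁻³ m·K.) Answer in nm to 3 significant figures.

197 nm

λ_max = b/T = 2.898×10⁻³ / 14700 = 1.97×10^-7 m = 197.1 nm.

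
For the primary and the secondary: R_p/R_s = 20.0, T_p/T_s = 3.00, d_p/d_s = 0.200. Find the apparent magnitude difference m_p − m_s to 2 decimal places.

-14.77

L_p/L_s = (20.0)²(3.00)⁴ = 3.240×10^4.
F_p/F_s = (L_p/L_s)/(d_p/d_s)² = 3.240×10^4/0.04000 = 8.100×10^5.
m_p − m_s = −2.5 log₁₀(8.100×10^5) = -14.77.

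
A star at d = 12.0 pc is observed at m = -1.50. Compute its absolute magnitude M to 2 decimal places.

-1.90

M = m − 5 log₁₀(d/10 pc) = -1.50 − 5 log₁₀(12.0/10)
  = -1.50 − 5 × 0.079 = -1.50 − 0.40 = -1.90.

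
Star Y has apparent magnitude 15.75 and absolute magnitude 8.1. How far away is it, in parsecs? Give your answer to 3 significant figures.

339 pc

m − M = 5 log₁₀(d/10 pc)
15.75 − (8.1) = 7.65 = 5 log₁₀(d/10)
d = 10 × 10^(7.65/5) = 10 × 10^1.530 = 338.8 pc.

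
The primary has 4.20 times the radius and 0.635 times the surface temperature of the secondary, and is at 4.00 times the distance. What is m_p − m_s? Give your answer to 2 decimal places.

L_p/L_s = (4.20)²(0.635)⁴ = 2.868.
F_p/F_s = (L_p/L_s)/(d_p/d_s)² = 2.868/16.00 = 0.1793.
m_p − m_s = −2.5 log₁₀(0.1793) = 1.87.

1.87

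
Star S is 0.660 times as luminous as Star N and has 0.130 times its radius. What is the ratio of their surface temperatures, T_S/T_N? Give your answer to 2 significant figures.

L ∝ R²T⁴ gives T ∝ (L/R²)^(1/4), so
T_S/T_N = (0.660 / 0.130²)^(1/4) = (39.05)^(1/4) = 2.500.

2.5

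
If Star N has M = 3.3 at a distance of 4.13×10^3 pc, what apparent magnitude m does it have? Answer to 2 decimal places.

m = M + 5 log₁₀(d/10 pc) = 3.3 + 5 log₁₀(4.13×10^3/10)
  = 3.3 + 5 × 2.616 = 3.3 + 13.08 = 16.38.

16.38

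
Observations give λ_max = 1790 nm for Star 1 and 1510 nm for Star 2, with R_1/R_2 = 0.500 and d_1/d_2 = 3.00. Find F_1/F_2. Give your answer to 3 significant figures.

0.0141

Wien's law: T_1/T_2 = λ_2/λ_1 = 1510/1790 = 0.8436.
L_1/L_2 = (R_1/R_2)²(T_1/T_2)⁴ = (0.500)²(0.8436)⁴ = 0.1266.
F_1/F_2 = (L_1/L_2)/(d_1/d_2)² = 0.1266/(3.00)² = 0.01407.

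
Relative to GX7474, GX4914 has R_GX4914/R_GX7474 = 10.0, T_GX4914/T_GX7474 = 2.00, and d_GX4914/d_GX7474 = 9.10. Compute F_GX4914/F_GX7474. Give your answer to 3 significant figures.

19.3

L_GX4914/L_GX7474 = (R_GX4914/R_GX7474)²(T_GX4914/T_GX7474)⁴ = (10.0)² × (2.00)⁴ = 1600.
F_GX4914/F_GX7474 = (L_GX4914/L_GX7474)/(d_GX4914/d_GX7474)² = 1600 / (9.10)² = 19.32.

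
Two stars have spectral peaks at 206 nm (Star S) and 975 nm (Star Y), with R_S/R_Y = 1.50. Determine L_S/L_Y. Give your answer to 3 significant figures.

1.13×10^3

Wien's law gives T ∝ 1/λ_max, so T_S/T_Y = λ_Y/λ_S = 975/206 = 4.733.
Then L ∝ R²T⁴ gives L_S/L_Y = (1.50)² × (4.733)⁴ = 2.250 × 501.8 = 1129.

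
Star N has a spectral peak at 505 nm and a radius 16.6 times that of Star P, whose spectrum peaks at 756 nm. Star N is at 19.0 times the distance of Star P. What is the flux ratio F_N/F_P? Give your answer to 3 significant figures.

Wien's law: T_N/T_P = λ_P/λ_N = 756/505 = 1.497.
L_N/L_P = (R_N/R_P)²(T_N/T_P)⁴ = (16.6)²(1.497)⁴ = 1384.
F_N/F_P = (L_N/L_P)/(d_N/d_P)² = 1384/(19.0)² = 3.834.

3.83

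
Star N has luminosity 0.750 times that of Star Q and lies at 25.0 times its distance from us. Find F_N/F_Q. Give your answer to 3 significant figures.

F = L/(4πd²), so F_N/F_Q = (L_N/L_Q) / (d_N/d_Q)²
= 0.750 / (25.0)² = 0.750 / 625.0 = 0.001200.

0.00120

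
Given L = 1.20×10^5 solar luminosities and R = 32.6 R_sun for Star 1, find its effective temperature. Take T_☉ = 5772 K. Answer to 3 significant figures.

T/T_☉ = (L/L_☉)^(1/4) / (R/R_☉)^(1/2)
T = 5772 × (1.20×10^5)^(1/4) / √(32.6) = 5772 × 18.61 / 5.710 = 1.882×10^4 K.

1.88×10^4 K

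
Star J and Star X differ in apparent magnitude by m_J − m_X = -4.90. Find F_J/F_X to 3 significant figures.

91.2

F_J/F_X = 10^(−(m_J − m_X)/2.5) = 10^(4.90/2.5) = 10^1.960 = 91.20.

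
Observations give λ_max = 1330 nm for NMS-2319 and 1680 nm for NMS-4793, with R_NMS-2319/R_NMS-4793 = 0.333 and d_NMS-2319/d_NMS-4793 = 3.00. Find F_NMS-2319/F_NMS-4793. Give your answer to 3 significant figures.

0.0314

Wien's law: T_NMS-2319/T_NMS-4793 = λ_NMS-4793/λ_NMS-2319 = 1680/1330 = 1.263.
L_NMS-2319/L_NMS-4793 = (R_NMS-2319/R_NMS-4793)²(T_NMS-2319/T_NMS-4793)⁴ = (0.333)²(1.263)⁴ = 0.2823.
F_NMS-2319/F_NMS-4793 = (L_NMS-2319/L_NMS-4793)/(d_NMS-2319/d_NMS-4793)² = 0.2823/(3.00)² = 0.03137.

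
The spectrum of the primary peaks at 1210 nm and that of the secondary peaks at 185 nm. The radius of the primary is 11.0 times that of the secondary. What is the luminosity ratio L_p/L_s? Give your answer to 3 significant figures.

Wien's law gives T ∝ 1/λ_max, so T_p/T_s = λ_s/λ_p = 185/1210 = 0.1529.
Then L ∝ R²T⁴ gives L_p/L_s = (11.0)² × (0.1529)⁴ = 121.0 × 5.464×10^-4 = 0.06612.

0.0661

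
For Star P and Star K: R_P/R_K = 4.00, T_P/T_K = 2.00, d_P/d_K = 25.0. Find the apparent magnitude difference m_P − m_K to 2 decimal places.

L_P/L_K = (4.00)²(2.00)⁴ = 256.0.
F_P/F_K = (L_P/L_K)/(d_P/d_K)² = 256.0/625.0 = 0.4096.
m_P − m_K = −2.5 log₁₀(0.4096) = 0.97.

0.97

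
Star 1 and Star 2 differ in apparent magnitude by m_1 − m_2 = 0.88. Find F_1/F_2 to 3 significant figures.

0.445

F_1/F_2 = 10^(−(m_1 − m_2)/2.5) = 10^(-0.88/2.5) = 10^-0.352 = 0.4446.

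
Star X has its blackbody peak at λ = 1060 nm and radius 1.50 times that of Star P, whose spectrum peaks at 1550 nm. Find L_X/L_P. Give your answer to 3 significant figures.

Wien's law gives T ∝ 1/λ_max, so T_X/T_P = λ_P/λ_X = 1550/1060 = 1.462.
Then L ∝ R²T⁴ gives L_X/L_P = (1.50)² × (1.462)⁴ = 2.250 × 4.572 = 10.29.

10.3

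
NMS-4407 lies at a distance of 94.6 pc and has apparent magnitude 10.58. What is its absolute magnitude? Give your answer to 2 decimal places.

5.70

M = m − 5 log₁₀(d/10 pc) = 10.58 − 5 log₁₀(94.6/10)
  = 10.58 − 5 × 0.976 = 10.58 − 4.88 = 5.70.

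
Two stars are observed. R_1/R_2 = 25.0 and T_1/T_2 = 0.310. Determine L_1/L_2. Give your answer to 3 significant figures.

From the Stefan–Boltzmann law, L ∝ R²T⁴, so
L_1/L_2 = (R_1/R_2)² (T_1/T_2)⁴ = (25.0)² × (0.310)⁴ = 625.0 × 0.009235 = 5.772.

5.77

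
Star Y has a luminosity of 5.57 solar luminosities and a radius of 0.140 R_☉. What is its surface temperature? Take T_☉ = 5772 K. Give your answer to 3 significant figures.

2.37×10^4 K

T/T_☉ = (L/L_☉)^(1/4) / (R/R_☉)^(1/2)
T = 5772 × (5.57)^(1/4) / √(0.140) = 5772 × 1.536 / 0.3742 = 2.370×10^4 K.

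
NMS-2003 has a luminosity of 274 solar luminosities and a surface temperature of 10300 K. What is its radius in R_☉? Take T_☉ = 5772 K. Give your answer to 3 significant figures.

R/R_☉ = √(L/L_☉) / (T/T_☉)² = √(274) / (1.784)²
       = 16.55 / 3.184 = 5.198.

5.20 R_☉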